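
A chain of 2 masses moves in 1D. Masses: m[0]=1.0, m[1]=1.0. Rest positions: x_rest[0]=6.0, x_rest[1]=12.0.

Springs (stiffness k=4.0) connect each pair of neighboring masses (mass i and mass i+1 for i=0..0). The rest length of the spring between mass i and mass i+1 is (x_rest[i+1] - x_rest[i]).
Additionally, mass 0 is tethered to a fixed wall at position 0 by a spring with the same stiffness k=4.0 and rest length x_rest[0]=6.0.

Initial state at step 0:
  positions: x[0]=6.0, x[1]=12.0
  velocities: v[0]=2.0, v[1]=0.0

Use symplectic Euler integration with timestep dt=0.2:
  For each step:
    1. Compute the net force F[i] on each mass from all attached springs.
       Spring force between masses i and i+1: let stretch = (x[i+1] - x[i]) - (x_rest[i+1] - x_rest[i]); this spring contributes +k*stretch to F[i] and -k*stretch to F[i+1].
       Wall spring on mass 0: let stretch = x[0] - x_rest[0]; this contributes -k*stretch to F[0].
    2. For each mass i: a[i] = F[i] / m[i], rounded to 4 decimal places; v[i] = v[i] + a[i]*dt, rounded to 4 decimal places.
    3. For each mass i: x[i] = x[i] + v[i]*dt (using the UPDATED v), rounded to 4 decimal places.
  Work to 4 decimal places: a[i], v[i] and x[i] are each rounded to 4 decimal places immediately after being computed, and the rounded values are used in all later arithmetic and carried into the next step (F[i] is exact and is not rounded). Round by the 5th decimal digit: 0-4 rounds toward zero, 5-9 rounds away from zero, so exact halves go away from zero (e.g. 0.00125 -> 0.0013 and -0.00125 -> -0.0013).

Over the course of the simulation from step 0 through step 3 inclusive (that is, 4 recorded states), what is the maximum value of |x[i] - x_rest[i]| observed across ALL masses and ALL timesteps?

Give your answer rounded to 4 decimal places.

Answer: 0.7392

Derivation:
Step 0: x=[6.0000 12.0000] v=[2.0000 0.0000]
Step 1: x=[6.4000 12.0000] v=[2.0000 0.0000]
Step 2: x=[6.6720 12.0640] v=[1.3600 0.3200]
Step 3: x=[6.7392 12.2253] v=[0.3360 0.8064]
Max displacement = 0.7392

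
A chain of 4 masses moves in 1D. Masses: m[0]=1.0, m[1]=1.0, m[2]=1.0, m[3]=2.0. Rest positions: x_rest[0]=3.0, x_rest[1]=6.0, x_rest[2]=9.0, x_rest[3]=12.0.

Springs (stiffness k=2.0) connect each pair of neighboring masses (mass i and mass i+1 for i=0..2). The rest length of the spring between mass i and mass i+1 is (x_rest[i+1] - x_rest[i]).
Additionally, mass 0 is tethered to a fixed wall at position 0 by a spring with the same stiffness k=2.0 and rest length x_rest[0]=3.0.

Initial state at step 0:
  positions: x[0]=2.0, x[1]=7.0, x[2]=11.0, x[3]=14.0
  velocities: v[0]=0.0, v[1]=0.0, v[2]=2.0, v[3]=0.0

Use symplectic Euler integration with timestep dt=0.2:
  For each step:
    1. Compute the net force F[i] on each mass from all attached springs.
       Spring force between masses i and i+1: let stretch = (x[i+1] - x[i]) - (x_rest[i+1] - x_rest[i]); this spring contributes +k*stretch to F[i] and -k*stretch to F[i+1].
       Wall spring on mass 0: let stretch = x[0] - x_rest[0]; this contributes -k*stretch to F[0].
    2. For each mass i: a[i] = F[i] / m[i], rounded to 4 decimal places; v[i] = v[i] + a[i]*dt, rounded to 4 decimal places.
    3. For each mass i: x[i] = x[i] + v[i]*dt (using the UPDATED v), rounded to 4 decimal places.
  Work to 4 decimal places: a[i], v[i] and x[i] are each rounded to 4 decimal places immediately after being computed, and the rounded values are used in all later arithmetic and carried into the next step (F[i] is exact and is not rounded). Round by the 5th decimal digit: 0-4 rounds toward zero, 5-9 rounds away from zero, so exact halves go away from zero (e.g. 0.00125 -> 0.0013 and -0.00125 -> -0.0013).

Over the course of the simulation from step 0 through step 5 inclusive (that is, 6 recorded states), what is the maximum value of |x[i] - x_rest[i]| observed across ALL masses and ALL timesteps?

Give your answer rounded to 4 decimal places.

Step 0: x=[2.0000 7.0000 11.0000 14.0000] v=[0.0000 0.0000 2.0000 0.0000]
Step 1: x=[2.2400 6.9200 11.3200 14.0000] v=[1.2000 -0.4000 1.6000 0.0000]
Step 2: x=[2.6752 6.8176 11.5024 14.0128] v=[2.1760 -0.5120 0.9120 0.0640]
Step 3: x=[3.2278 6.7586 11.5108 14.0452] v=[2.7629 -0.2950 0.0422 0.1619]
Step 4: x=[3.8046 6.7973 11.3418 14.0962] v=[2.8841 0.1936 -0.8449 0.2550]
Step 5: x=[4.3165 6.9602 11.0296 14.1570] v=[2.5593 0.8143 -1.5609 0.3041]
Max displacement = 2.5108

Answer: 2.5108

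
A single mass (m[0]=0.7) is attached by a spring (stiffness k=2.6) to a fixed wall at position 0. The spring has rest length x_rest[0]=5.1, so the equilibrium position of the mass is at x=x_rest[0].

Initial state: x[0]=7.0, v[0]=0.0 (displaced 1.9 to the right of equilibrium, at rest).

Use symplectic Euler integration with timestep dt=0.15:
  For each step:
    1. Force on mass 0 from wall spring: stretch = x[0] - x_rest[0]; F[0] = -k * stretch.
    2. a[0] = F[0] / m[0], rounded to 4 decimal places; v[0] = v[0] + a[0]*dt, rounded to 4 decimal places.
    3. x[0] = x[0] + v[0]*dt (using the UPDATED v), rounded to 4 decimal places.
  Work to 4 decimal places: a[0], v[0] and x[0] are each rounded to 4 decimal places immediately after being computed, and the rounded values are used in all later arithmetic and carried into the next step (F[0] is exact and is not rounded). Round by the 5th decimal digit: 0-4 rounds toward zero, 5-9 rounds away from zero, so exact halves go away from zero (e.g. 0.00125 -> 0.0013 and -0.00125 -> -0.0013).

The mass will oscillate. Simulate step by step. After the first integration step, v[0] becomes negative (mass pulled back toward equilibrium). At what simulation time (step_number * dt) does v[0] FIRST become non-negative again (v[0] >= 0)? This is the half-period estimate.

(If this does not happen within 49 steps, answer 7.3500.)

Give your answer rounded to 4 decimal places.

Answer: 1.6500

Derivation:
Step 0: x=[7.0000] v=[0.0000]
Step 1: x=[6.8412] v=[-1.0586]
Step 2: x=[6.5369] v=[-2.0287]
Step 3: x=[6.1125] v=[-2.8293]
Step 4: x=[5.6035] v=[-3.3934]
Step 5: x=[5.0524] v=[-3.6739]
Step 6: x=[4.5053] v=[-3.6474]
Step 7: x=[4.0079] v=[-3.3161]
Step 8: x=[3.6018] v=[-2.7076]
Step 9: x=[3.3209] v=[-1.8729]
Step 10: x=[3.1886] v=[-0.8817]
Step 11: x=[3.2161] v=[0.1832]
First v>=0 after going negative at step 11, time=1.6500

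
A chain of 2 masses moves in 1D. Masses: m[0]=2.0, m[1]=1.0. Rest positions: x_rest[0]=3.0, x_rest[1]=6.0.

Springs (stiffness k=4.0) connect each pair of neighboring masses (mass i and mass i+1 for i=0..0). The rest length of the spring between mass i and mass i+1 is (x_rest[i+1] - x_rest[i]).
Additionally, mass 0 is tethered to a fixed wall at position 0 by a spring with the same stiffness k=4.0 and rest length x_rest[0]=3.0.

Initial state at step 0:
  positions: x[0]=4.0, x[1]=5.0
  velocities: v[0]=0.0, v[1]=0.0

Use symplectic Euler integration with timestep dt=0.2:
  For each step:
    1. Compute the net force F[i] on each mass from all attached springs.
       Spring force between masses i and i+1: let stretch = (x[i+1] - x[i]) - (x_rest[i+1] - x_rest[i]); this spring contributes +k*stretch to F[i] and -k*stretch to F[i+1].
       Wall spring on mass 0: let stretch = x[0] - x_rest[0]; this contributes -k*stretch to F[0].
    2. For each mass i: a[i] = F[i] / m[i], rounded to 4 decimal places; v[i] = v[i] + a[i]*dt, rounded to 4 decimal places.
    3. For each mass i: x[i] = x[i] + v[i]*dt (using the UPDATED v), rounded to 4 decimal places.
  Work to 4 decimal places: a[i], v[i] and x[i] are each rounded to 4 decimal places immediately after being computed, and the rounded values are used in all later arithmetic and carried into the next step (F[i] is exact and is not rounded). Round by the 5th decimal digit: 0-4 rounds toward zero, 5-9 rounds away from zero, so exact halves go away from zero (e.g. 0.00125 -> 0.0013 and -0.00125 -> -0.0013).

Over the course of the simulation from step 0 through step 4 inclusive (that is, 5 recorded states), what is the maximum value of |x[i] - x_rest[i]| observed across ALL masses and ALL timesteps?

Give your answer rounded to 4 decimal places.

Answer: 1.0213

Derivation:
Step 0: x=[4.0000 5.0000] v=[0.0000 0.0000]
Step 1: x=[3.7600 5.3200] v=[-1.2000 1.6000]
Step 2: x=[3.3440 5.8704] v=[-2.0800 2.7520]
Step 3: x=[2.8626 6.4966] v=[-2.4070 3.1309]
Step 4: x=[2.4429 7.0213] v=[-2.0984 2.6237]
Max displacement = 1.0213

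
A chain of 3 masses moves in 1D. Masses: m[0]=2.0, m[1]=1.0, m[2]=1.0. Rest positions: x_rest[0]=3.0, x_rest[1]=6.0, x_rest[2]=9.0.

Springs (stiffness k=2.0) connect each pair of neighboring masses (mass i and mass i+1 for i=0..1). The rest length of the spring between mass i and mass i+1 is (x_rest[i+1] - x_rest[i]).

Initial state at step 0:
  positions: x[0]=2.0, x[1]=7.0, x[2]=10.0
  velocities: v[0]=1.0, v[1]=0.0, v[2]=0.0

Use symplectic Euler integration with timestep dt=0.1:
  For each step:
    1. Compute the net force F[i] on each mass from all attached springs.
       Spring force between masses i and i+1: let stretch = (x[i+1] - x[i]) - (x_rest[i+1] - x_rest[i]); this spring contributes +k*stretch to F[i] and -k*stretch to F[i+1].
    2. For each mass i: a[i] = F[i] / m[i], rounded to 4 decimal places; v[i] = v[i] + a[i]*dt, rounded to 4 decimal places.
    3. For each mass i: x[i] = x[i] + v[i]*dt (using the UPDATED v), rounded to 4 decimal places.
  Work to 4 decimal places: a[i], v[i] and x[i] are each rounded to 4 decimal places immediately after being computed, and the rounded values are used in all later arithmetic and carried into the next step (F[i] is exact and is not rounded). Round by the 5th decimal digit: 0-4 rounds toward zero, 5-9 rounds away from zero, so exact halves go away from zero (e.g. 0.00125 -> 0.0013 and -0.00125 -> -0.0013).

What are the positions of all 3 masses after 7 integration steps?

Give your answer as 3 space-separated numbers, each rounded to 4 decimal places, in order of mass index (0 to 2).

Answer: 3.1373 6.2103 9.9150

Derivation:
Step 0: x=[2.0000 7.0000 10.0000] v=[1.0000 0.0000 0.0000]
Step 1: x=[2.1200 6.9600 10.0000] v=[1.2000 -0.4000 0.0000]
Step 2: x=[2.2584 6.8840 9.9992] v=[1.3840 -0.7600 -0.0080]
Step 3: x=[2.4131 6.7778 9.9961] v=[1.5466 -1.0621 -0.0310]
Step 4: x=[2.5814 6.6487 9.9886] v=[1.6831 -1.2914 -0.0747]
Step 5: x=[2.7604 6.5050 9.9743] v=[1.7898 -1.4369 -0.1427]
Step 6: x=[2.9468 6.3558 9.9506] v=[1.8643 -1.4920 -0.2366]
Step 7: x=[3.1373 6.2103 9.9150] v=[1.9052 -1.4548 -0.3556]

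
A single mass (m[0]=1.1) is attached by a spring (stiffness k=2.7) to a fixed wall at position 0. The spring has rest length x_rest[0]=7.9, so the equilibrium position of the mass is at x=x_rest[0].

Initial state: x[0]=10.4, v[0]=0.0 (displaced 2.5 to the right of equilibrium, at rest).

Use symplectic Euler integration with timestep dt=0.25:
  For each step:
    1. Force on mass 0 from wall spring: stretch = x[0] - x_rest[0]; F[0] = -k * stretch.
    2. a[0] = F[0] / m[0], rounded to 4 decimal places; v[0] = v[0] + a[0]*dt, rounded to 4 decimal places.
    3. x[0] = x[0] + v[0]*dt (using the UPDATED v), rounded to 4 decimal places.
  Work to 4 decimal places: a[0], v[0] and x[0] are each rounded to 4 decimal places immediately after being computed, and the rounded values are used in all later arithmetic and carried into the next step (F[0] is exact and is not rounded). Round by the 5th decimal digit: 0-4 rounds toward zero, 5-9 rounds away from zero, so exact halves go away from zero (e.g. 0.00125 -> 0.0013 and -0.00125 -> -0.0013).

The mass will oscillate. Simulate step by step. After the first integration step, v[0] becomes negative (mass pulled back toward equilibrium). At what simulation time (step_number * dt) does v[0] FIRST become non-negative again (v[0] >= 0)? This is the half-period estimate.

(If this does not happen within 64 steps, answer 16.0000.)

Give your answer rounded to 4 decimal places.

Answer: 2.0000

Derivation:
Step 0: x=[10.4000] v=[0.0000]
Step 1: x=[10.0165] v=[-1.5341]
Step 2: x=[9.3083] v=[-2.8329]
Step 3: x=[8.3840] v=[-3.6971]
Step 4: x=[7.3855] v=[-3.9941]
Step 5: x=[6.4659] v=[-3.6784]
Step 6: x=[5.7663] v=[-2.7984]
Step 7: x=[5.3940] v=[-1.4891]
Step 8: x=[5.4062] v=[0.0487]
First v>=0 after going negative at step 8, time=2.0000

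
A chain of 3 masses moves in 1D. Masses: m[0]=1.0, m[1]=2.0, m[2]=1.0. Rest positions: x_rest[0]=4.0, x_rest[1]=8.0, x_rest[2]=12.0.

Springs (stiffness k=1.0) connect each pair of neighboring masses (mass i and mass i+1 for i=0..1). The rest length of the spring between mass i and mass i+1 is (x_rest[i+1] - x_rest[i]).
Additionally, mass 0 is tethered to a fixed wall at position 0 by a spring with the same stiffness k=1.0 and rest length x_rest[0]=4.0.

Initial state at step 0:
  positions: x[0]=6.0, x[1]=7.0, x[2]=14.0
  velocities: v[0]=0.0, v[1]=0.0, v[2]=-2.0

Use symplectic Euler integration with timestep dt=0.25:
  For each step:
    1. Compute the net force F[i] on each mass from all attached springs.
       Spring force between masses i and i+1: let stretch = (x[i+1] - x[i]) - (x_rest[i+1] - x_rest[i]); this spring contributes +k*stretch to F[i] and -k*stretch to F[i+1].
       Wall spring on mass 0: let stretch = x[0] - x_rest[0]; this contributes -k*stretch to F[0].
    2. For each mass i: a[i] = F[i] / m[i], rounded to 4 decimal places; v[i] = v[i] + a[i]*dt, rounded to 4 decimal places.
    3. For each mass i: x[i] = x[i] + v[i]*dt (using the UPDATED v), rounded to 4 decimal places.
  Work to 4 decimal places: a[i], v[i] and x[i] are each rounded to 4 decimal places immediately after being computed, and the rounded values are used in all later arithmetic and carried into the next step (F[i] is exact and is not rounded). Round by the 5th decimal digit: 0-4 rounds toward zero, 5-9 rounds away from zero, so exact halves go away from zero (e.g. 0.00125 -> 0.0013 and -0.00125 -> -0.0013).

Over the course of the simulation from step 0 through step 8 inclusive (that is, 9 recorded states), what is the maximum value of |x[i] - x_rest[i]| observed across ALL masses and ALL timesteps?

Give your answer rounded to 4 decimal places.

Answer: 3.1094

Derivation:
Step 0: x=[6.0000 7.0000 14.0000] v=[0.0000 0.0000 -2.0000]
Step 1: x=[5.6875 7.1875 13.3125] v=[-1.2500 0.7500 -2.7500]
Step 2: x=[5.1133 7.5195 12.4922] v=[-2.2969 1.3281 -3.2813]
Step 3: x=[4.3699 7.9317 11.6111] v=[-2.9737 1.6489 -3.5245]
Step 4: x=[3.5760 8.3476 10.7500] v=[-3.1757 1.6636 -3.4444]
Step 5: x=[2.8568 8.6895 9.9888] v=[-2.8768 1.3675 -3.0450]
Step 6: x=[2.3236 8.8897 9.3964] v=[-2.1328 0.8008 -2.3698]
Step 7: x=[2.0556 8.9006 9.0223] v=[-1.0722 0.0434 -1.4965]
Step 8: x=[2.0869 8.7014 8.8906] v=[0.1252 -0.7970 -0.5269]
Max displacement = 3.1094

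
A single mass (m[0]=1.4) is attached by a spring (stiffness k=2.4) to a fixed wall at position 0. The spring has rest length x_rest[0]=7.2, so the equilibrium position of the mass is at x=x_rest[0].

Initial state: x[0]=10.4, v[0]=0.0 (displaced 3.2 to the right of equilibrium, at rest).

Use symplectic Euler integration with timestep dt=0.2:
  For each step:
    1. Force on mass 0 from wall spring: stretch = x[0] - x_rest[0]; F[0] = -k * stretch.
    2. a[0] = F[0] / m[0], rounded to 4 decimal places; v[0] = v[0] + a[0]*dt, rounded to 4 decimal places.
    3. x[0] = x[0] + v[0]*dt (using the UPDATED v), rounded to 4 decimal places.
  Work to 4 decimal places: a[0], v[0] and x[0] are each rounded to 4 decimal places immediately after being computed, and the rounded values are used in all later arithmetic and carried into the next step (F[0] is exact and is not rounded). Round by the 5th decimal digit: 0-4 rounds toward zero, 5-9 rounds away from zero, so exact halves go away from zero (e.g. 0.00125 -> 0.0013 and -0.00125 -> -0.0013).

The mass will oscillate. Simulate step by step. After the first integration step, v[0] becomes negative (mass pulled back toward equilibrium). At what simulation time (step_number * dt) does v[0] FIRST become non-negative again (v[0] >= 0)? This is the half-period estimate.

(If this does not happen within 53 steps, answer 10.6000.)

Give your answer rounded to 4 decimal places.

Answer: 2.4000

Derivation:
Step 0: x=[10.4000] v=[0.0000]
Step 1: x=[10.1806] v=[-1.0971]
Step 2: x=[9.7568] v=[-2.1190]
Step 3: x=[9.1577] v=[-2.9956]
Step 4: x=[8.4243] v=[-3.6668]
Step 5: x=[7.6070] v=[-4.0866]
Step 6: x=[6.7618] v=[-4.2261]
Step 7: x=[5.9466] v=[-4.0759]
Step 8: x=[5.2174] v=[-3.6462]
Step 9: x=[4.6241] v=[-2.9665]
Step 10: x=[4.2074] v=[-2.0833]
Step 11: x=[3.9959] v=[-1.0573]
Step 12: x=[4.0041] v=[0.0412]
First v>=0 after going negative at step 12, time=2.4000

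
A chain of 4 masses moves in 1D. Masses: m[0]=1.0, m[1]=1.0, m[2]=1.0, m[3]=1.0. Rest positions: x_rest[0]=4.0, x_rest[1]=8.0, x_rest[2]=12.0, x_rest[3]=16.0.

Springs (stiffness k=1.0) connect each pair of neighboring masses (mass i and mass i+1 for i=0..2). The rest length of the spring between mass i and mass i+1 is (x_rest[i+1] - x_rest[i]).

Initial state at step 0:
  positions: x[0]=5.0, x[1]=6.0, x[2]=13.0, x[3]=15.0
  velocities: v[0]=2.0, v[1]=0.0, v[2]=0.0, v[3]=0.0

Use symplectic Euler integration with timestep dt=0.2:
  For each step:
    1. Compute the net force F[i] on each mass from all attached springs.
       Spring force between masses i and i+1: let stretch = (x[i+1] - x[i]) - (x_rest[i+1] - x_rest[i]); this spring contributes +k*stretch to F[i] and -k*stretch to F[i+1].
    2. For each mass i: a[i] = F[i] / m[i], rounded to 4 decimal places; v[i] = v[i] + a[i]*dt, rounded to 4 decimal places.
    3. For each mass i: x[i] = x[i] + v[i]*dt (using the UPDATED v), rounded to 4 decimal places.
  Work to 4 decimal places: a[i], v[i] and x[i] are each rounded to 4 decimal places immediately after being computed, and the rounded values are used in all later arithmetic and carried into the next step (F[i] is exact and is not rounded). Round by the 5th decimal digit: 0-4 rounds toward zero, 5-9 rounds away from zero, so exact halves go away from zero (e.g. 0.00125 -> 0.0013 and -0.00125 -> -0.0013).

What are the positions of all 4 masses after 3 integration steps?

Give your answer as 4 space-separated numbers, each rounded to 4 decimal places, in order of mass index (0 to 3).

Answer: 5.4874 7.3464 11.9406 15.4256

Derivation:
Step 0: x=[5.0000 6.0000 13.0000 15.0000] v=[2.0000 0.0000 0.0000 0.0000]
Step 1: x=[5.2800 6.2400 12.8000 15.0800] v=[1.4000 1.2000 -1.0000 0.4000]
Step 2: x=[5.4384 6.7040 12.4288 15.2288] v=[0.7920 2.3200 -1.8560 0.7440]
Step 3: x=[5.4874 7.3464 11.9406 15.4256] v=[0.2451 3.2118 -2.4410 0.9840]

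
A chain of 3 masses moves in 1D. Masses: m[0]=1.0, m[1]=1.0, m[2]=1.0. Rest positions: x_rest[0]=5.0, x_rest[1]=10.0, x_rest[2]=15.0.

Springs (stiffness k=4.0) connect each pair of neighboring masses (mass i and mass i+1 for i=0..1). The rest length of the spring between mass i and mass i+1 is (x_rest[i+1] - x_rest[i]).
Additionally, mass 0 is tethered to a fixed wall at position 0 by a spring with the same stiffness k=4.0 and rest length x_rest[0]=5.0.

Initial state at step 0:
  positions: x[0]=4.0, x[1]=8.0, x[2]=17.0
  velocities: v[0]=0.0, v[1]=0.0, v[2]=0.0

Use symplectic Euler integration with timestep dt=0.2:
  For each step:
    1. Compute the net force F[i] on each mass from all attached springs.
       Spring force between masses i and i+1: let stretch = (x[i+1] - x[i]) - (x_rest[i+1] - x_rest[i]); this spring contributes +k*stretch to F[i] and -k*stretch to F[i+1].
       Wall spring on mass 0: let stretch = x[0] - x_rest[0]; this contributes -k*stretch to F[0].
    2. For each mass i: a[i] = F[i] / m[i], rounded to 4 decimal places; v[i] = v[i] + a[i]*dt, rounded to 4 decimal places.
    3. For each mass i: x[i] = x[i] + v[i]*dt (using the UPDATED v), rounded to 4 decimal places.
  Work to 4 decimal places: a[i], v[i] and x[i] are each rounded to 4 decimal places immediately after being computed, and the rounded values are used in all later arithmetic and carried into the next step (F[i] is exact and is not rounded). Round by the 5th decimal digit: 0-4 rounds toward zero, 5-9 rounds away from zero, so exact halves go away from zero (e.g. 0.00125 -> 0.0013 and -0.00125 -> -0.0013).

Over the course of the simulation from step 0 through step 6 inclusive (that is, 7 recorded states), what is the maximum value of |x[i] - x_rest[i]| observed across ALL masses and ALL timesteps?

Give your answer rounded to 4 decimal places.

Step 0: x=[4.0000 8.0000 17.0000] v=[0.0000 0.0000 0.0000]
Step 1: x=[4.0000 8.8000 16.3600] v=[0.0000 4.0000 -3.2000]
Step 2: x=[4.1280 10.0416 15.3104] v=[0.6400 6.2080 -5.2480]
Step 3: x=[4.5417 11.1800 14.2178] v=[2.0685 5.6922 -5.4630]
Step 4: x=[5.2909 11.7424 13.4392] v=[3.7458 2.8118 -3.8932]
Step 5: x=[6.2258 11.5440 13.1891] v=[4.6743 -0.9920 -1.2506]
Step 6: x=[7.0154 10.7579 13.4758] v=[3.9482 -3.9305 1.4333]
Max displacement = 2.0154

Answer: 2.0154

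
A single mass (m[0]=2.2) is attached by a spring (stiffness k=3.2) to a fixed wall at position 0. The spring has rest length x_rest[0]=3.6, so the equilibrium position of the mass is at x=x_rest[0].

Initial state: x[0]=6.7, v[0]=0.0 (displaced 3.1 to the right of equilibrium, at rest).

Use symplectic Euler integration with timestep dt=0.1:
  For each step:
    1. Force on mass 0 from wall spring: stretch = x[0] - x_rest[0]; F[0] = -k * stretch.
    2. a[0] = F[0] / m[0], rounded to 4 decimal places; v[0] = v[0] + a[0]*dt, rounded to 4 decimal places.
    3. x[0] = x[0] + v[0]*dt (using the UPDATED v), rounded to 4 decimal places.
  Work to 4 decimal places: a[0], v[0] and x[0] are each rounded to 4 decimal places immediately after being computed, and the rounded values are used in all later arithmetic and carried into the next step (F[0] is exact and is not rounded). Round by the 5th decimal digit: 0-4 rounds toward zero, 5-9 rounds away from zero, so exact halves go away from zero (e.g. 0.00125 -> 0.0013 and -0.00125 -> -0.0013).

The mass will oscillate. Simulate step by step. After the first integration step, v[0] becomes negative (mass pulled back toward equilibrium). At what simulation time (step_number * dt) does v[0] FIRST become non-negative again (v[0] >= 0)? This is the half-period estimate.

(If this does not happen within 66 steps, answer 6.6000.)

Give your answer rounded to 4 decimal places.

Answer: 2.7000

Derivation:
Step 0: x=[6.7000] v=[0.0000]
Step 1: x=[6.6549] v=[-0.4509]
Step 2: x=[6.5654] v=[-0.8953]
Step 3: x=[6.4327] v=[-1.3266]
Step 4: x=[6.2588] v=[-1.7386]
Step 5: x=[6.0463] v=[-2.1253]
Step 6: x=[5.7982] v=[-2.4811]
Step 7: x=[5.5181] v=[-2.8008]
Step 8: x=[5.2101] v=[-3.0798]
Step 9: x=[4.8787] v=[-3.3140]
Step 10: x=[4.5287] v=[-3.5000]
Step 11: x=[4.1652] v=[-3.6351]
Step 12: x=[3.7935] v=[-3.7173]
Step 13: x=[3.4190] v=[-3.7455]
Step 14: x=[3.0471] v=[-3.7192]
Step 15: x=[2.6832] v=[-3.6388]
Step 16: x=[2.3327] v=[-3.5055]
Step 17: x=[2.0006] v=[-3.3212]
Step 18: x=[1.6917] v=[-3.0886]
Step 19: x=[1.4106] v=[-2.8110]
Step 20: x=[1.1614] v=[-2.4925]
Step 21: x=[0.9476] v=[-2.1378]
Step 22: x=[0.7724] v=[-1.7520]
Step 23: x=[0.6383] v=[-1.3407]
Step 24: x=[0.5473] v=[-0.9099]
Step 25: x=[0.5007] v=[-0.4659]
Step 26: x=[0.4992] v=[-0.0151]
Step 27: x=[0.5428] v=[0.4359]
First v>=0 after going negative at step 27, time=2.7000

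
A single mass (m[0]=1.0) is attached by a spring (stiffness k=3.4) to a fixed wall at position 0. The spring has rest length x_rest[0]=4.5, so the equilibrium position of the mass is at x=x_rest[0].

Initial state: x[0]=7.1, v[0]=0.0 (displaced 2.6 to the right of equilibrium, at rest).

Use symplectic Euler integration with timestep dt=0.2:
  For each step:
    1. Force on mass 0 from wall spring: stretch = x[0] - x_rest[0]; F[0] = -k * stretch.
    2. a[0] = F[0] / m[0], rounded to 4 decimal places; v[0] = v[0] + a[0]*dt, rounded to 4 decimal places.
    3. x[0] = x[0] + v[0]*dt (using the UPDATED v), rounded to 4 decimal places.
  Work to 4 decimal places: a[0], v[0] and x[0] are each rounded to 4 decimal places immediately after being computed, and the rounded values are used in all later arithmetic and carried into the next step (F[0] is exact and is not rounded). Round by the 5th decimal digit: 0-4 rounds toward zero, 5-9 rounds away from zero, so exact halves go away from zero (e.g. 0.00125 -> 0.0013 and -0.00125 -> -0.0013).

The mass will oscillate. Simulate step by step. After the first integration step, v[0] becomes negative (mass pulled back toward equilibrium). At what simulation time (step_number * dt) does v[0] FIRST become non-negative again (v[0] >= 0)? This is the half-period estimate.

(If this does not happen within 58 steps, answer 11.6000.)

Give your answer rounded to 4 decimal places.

Step 0: x=[7.1000] v=[0.0000]
Step 1: x=[6.7464] v=[-1.7680]
Step 2: x=[6.0873] v=[-3.2956]
Step 3: x=[5.2123] v=[-4.3750]
Step 4: x=[4.2404] v=[-4.8594]
Step 5: x=[3.3038] v=[-4.6829]
Step 6: x=[2.5299] v=[-3.8695]
Step 7: x=[2.0239] v=[-2.5298]
Step 8: x=[1.8547] v=[-0.8461]
Step 9: x=[2.0452] v=[0.9527]
First v>=0 after going negative at step 9, time=1.8000

Answer: 1.8000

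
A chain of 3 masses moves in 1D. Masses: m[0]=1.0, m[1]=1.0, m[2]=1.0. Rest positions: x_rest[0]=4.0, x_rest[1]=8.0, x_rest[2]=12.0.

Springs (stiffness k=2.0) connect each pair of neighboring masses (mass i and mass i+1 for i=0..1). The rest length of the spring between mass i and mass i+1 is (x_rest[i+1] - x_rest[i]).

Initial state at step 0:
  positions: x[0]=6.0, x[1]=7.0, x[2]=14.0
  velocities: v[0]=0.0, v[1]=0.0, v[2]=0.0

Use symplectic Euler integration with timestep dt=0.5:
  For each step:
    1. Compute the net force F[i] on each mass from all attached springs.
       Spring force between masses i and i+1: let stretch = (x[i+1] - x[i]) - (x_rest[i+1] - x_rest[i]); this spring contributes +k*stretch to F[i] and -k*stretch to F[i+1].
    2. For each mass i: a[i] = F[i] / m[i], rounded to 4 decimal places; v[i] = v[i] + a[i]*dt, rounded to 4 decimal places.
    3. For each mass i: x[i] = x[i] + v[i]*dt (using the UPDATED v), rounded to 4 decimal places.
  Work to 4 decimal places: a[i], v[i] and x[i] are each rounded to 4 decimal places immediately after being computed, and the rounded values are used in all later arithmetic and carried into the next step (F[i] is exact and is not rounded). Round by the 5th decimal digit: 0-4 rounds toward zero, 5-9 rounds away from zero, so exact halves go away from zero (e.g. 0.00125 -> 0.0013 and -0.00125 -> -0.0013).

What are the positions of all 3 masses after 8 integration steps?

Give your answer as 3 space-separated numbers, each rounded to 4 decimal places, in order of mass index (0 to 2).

Step 0: x=[6.0000 7.0000 14.0000] v=[0.0000 0.0000 0.0000]
Step 1: x=[4.5000 10.0000 12.5000] v=[-3.0000 6.0000 -3.0000]
Step 2: x=[3.7500 11.5000 11.7500] v=[-1.5000 3.0000 -1.5000]
Step 3: x=[4.8750 9.2500 12.8750] v=[2.2500 -4.5000 2.2500]
Step 4: x=[6.1875 6.6250 14.1875] v=[2.6250 -5.2500 2.6250]
Step 5: x=[5.7188 7.5625 13.7188] v=[-0.9375 1.8750 -0.9375]
Step 6: x=[4.1719 10.6563 12.1719] v=[-3.0938 6.1876 -3.0938]
Step 7: x=[3.8672 11.2657 11.8672] v=[-0.6094 1.2188 -0.6094]
Step 8: x=[5.2618 8.4766 13.2618] v=[2.7891 -5.5782 2.7891]

Answer: 5.2618 8.4766 13.2618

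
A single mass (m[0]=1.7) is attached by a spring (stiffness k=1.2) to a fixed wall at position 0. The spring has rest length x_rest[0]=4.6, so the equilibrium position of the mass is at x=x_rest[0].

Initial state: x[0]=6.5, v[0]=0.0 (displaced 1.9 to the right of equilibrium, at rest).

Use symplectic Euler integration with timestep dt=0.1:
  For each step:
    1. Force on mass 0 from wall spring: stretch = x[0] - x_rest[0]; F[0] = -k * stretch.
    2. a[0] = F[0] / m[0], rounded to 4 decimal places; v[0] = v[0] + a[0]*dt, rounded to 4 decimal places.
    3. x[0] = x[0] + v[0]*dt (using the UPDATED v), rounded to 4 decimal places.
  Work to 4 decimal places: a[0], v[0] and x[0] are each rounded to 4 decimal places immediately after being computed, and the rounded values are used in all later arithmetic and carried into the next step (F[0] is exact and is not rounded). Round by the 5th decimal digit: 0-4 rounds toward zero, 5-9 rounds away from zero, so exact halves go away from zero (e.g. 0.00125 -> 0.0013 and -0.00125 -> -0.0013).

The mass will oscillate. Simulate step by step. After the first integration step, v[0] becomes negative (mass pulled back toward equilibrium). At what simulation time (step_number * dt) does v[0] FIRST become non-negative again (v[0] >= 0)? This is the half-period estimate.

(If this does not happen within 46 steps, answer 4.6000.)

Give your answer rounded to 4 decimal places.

Answer: 3.8000

Derivation:
Step 0: x=[6.5000] v=[0.0000]
Step 1: x=[6.4866] v=[-0.1341]
Step 2: x=[6.4599] v=[-0.2673]
Step 3: x=[6.4200] v=[-0.3986]
Step 4: x=[6.3673] v=[-0.5271]
Step 5: x=[6.3021] v=[-0.6519]
Step 6: x=[6.2249] v=[-0.7721]
Step 7: x=[6.1362] v=[-0.8868]
Step 8: x=[6.0367] v=[-0.9952]
Step 9: x=[5.9270] v=[-1.0966]
Step 10: x=[5.8080] v=[-1.1903]
Step 11: x=[5.6804] v=[-1.2756]
Step 12: x=[5.5452] v=[-1.3519]
Step 13: x=[5.4033] v=[-1.4186]
Step 14: x=[5.2558] v=[-1.4753]
Step 15: x=[5.1036] v=[-1.5216]
Step 16: x=[4.9479] v=[-1.5572]
Step 17: x=[4.7897] v=[-1.5818]
Step 18: x=[4.6302] v=[-1.5952]
Step 19: x=[4.4705] v=[-1.5973]
Step 20: x=[4.3117] v=[-1.5882]
Step 21: x=[4.1549] v=[-1.5679]
Step 22: x=[4.0013] v=[-1.5365]
Step 23: x=[3.8519] v=[-1.4942]
Step 24: x=[3.7078] v=[-1.4414]
Step 25: x=[3.5700] v=[-1.3784]
Step 26: x=[3.4394] v=[-1.3057]
Step 27: x=[3.3170] v=[-1.2238]
Step 28: x=[3.2037] v=[-1.1332]
Step 29: x=[3.1002] v=[-1.0346]
Step 30: x=[3.0073] v=[-0.9287]
Step 31: x=[2.9257] v=[-0.8163]
Step 32: x=[2.8559] v=[-0.6981]
Step 33: x=[2.7984] v=[-0.5750]
Step 34: x=[2.7536] v=[-0.4478]
Step 35: x=[2.7219] v=[-0.3175]
Step 36: x=[2.7034] v=[-0.1849]
Step 37: x=[2.6983] v=[-0.0510]
Step 38: x=[2.7066] v=[0.0832]
First v>=0 after going negative at step 38, time=3.8000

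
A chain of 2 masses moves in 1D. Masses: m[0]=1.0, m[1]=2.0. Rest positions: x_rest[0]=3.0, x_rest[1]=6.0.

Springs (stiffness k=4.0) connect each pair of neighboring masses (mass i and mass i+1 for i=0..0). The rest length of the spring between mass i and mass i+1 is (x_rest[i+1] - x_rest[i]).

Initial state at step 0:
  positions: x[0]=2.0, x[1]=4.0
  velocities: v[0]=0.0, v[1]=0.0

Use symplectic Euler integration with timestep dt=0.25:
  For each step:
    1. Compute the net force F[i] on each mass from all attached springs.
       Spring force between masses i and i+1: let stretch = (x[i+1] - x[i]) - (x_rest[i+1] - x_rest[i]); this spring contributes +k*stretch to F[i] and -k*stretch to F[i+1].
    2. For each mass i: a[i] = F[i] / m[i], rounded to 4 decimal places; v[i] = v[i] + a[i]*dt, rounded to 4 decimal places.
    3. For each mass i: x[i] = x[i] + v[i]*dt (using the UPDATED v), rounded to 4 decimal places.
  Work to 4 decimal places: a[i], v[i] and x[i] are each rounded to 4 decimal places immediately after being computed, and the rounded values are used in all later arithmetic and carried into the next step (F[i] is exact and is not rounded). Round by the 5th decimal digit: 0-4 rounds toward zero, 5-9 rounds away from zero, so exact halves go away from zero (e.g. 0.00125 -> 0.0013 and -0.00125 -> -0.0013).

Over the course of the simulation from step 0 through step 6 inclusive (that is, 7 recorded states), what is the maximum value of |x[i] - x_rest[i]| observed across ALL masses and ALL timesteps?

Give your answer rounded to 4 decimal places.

Step 0: x=[2.0000 4.0000] v=[0.0000 0.0000]
Step 1: x=[1.7500 4.1250] v=[-1.0000 0.5000]
Step 2: x=[1.3438 4.3281] v=[-1.6250 0.8125]
Step 3: x=[0.9336 4.5332] v=[-1.6407 0.8204]
Step 4: x=[0.6733 4.6634] v=[-1.0411 0.5206]
Step 5: x=[0.6606 4.6698] v=[-0.0510 0.0256]
Step 6: x=[0.9002 4.5501] v=[0.9582 -0.4790]
Max displacement = 2.3394

Answer: 2.3394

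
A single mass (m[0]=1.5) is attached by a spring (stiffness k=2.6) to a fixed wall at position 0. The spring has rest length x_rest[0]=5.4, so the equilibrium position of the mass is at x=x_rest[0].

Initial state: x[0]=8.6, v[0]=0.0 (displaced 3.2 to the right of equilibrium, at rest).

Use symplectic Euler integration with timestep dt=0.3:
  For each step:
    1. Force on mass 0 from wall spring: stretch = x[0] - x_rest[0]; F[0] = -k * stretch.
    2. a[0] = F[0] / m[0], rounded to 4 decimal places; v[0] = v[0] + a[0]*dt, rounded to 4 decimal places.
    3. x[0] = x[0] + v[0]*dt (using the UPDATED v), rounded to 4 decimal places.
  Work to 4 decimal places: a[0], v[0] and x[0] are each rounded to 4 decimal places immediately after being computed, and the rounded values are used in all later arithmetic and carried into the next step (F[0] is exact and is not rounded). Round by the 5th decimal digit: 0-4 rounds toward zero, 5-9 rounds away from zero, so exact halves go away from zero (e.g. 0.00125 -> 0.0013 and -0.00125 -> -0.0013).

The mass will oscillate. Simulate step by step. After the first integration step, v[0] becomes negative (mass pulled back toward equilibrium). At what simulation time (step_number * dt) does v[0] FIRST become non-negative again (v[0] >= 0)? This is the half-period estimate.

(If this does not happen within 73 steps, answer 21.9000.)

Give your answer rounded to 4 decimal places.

Step 0: x=[8.6000] v=[0.0000]
Step 1: x=[8.1008] v=[-1.6640]
Step 2: x=[7.1803] v=[-3.0684]
Step 3: x=[5.9820] v=[-3.9942]
Step 4: x=[4.6930] v=[-4.2968]
Step 5: x=[3.5142] v=[-3.9292]
Step 6: x=[2.6296] v=[-2.9486]
Step 7: x=[2.1772] v=[-1.5080]
Step 8: x=[2.2276] v=[0.1679]
First v>=0 after going negative at step 8, time=2.4000

Answer: 2.4000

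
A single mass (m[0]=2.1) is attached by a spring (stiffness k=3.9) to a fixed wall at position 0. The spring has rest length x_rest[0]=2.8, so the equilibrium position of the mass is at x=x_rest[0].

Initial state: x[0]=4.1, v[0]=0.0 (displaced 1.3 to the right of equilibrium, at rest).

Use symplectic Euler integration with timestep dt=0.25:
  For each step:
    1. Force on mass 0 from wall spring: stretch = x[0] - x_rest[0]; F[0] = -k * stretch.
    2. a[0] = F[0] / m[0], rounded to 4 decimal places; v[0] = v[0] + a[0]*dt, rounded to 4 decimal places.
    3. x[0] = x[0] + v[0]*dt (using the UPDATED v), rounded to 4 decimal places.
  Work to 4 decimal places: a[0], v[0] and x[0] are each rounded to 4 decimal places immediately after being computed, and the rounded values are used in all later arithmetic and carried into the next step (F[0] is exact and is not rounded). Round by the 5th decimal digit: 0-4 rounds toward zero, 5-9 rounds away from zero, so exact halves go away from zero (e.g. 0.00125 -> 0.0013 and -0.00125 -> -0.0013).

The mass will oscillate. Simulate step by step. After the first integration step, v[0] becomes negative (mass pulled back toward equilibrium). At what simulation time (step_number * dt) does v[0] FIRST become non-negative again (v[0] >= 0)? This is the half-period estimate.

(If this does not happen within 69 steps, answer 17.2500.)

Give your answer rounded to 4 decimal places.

Answer: 2.5000

Derivation:
Step 0: x=[4.1000] v=[0.0000]
Step 1: x=[3.9491] v=[-0.6036]
Step 2: x=[3.6648] v=[-1.1371]
Step 3: x=[3.2802] v=[-1.5386]
Step 4: x=[2.8398] v=[-1.7616]
Step 5: x=[2.3948] v=[-1.7801]
Step 6: x=[1.9968] v=[-1.5920]
Step 7: x=[1.6920] v=[-1.2191]
Step 8: x=[1.5158] v=[-0.7047]
Step 9: x=[1.4887] v=[-0.1085]
Step 10: x=[1.6138] v=[0.5003]
First v>=0 after going negative at step 10, time=2.5000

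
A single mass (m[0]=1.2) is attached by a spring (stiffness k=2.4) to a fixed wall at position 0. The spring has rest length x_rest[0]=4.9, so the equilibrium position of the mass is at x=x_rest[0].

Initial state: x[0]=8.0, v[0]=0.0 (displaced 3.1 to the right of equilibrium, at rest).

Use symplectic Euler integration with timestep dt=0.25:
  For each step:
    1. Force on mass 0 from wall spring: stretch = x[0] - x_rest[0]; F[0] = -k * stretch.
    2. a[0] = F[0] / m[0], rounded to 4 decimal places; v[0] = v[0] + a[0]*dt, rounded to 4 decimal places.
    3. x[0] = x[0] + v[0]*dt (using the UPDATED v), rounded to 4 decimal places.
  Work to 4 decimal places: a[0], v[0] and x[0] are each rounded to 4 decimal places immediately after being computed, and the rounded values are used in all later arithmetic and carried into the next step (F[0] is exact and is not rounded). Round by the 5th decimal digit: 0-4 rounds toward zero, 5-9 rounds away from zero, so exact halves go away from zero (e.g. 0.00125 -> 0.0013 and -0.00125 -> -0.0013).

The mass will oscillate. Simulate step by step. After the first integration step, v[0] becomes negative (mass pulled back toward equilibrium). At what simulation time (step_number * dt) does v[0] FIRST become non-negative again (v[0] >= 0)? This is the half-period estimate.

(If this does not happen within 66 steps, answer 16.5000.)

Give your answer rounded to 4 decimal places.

Answer: 2.2500

Derivation:
Step 0: x=[8.0000] v=[0.0000]
Step 1: x=[7.6125] v=[-1.5500]
Step 2: x=[6.8859] v=[-2.9063]
Step 3: x=[5.9111] v=[-3.8993]
Step 4: x=[4.8099] v=[-4.4049]
Step 5: x=[3.7199] v=[-4.3599]
Step 6: x=[2.7774] v=[-3.7699]
Step 7: x=[2.1003] v=[-2.7086]
Step 8: x=[1.7731] v=[-1.3088]
Step 9: x=[1.8368] v=[0.2547]
First v>=0 after going negative at step 9, time=2.2500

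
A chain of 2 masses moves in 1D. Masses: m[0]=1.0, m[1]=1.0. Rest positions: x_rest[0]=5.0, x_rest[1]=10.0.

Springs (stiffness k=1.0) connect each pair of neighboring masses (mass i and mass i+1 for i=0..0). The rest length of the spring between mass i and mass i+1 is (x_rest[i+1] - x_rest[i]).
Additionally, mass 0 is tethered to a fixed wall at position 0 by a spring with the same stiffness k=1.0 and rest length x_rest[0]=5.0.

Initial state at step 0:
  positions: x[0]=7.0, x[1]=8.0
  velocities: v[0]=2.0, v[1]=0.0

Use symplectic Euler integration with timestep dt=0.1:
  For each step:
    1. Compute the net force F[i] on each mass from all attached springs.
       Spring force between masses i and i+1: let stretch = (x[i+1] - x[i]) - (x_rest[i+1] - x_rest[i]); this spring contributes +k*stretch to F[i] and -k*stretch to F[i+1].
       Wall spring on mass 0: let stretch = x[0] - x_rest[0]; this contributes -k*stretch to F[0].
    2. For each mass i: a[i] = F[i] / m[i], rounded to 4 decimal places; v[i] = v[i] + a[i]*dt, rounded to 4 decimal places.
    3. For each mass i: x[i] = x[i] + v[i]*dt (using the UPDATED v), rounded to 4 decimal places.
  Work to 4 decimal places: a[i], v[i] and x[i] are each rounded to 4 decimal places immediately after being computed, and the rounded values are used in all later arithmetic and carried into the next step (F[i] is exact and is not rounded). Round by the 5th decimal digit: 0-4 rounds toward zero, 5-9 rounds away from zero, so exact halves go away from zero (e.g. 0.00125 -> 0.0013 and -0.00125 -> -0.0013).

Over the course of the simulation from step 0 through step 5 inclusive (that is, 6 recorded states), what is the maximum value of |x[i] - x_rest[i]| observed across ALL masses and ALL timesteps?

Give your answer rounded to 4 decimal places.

Answer: 2.2321

Derivation:
Step 0: x=[7.0000 8.0000] v=[2.0000 0.0000]
Step 1: x=[7.1400 8.0400] v=[1.4000 0.4000]
Step 2: x=[7.2176 8.1210] v=[0.7760 0.8100]
Step 3: x=[7.2321 8.2430] v=[0.1446 1.2197]
Step 4: x=[7.1844 8.4049] v=[-0.4775 1.6186]
Step 5: x=[7.0770 8.6046] v=[-1.0739 1.9966]
Max displacement = 2.2321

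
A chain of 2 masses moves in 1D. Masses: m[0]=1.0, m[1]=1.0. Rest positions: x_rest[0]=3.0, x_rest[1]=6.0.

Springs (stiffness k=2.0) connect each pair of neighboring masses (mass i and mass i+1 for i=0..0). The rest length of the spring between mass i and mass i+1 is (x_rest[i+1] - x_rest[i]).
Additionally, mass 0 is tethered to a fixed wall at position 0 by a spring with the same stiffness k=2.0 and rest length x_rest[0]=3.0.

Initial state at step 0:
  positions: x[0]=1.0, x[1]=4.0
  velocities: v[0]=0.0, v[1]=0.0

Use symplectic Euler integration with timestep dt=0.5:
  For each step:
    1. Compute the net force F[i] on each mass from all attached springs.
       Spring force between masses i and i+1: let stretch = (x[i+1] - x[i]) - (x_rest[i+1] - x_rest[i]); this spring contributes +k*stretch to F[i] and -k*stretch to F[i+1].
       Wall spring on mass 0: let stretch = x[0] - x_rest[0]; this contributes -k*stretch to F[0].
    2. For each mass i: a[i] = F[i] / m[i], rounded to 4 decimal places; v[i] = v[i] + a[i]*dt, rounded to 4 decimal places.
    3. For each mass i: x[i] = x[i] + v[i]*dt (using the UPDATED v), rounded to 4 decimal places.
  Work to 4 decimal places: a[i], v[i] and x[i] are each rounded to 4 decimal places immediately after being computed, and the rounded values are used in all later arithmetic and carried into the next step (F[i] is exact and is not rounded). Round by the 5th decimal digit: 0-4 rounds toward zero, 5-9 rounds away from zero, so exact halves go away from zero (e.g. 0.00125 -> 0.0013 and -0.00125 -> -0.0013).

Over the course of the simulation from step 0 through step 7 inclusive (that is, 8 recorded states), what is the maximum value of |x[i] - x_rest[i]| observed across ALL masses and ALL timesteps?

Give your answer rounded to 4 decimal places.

Step 0: x=[1.0000 4.0000] v=[0.0000 0.0000]
Step 1: x=[2.0000 4.0000] v=[2.0000 0.0000]
Step 2: x=[3.0000 4.5000] v=[2.0000 1.0000]
Step 3: x=[3.2500 5.7500] v=[0.5000 2.5000]
Step 4: x=[3.1250 7.2500] v=[-0.2500 3.0000]
Step 5: x=[3.5000 8.1875] v=[0.7500 1.8750]
Step 6: x=[4.4688 8.2813] v=[1.9375 0.1875]
Step 7: x=[5.1094 7.9688] v=[1.2812 -0.6250]
Max displacement = 2.2813

Answer: 2.2813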